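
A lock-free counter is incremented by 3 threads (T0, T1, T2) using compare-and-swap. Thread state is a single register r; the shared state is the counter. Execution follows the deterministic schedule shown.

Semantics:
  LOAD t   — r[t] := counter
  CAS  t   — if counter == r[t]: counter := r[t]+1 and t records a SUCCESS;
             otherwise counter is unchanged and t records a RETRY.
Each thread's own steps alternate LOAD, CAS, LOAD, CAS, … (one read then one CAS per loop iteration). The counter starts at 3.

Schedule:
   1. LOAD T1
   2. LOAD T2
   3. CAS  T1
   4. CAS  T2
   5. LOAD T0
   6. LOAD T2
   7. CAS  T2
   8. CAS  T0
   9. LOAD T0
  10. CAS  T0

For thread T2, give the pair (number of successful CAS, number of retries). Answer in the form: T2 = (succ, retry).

T2 = (1, 1)

T1 LOAD — after: cnt=3, r=3 — load
T2 LOAD — after: cnt=3, r=3 — load
T1 CAS — after: cnt=4, r=3 — ok
T2 CAS — after: cnt=4, r=3 — retry
T0 LOAD — after: cnt=4, r=4 — load
T2 LOAD — after: cnt=4, r=4 — load
T2 CAS — after: cnt=5, r=4 — ok
T0 CAS — after: cnt=5, r=4 — retry
T0 LOAD — after: cnt=5, r=5 — load
T0 CAS — after: cnt=6, r=5 — ok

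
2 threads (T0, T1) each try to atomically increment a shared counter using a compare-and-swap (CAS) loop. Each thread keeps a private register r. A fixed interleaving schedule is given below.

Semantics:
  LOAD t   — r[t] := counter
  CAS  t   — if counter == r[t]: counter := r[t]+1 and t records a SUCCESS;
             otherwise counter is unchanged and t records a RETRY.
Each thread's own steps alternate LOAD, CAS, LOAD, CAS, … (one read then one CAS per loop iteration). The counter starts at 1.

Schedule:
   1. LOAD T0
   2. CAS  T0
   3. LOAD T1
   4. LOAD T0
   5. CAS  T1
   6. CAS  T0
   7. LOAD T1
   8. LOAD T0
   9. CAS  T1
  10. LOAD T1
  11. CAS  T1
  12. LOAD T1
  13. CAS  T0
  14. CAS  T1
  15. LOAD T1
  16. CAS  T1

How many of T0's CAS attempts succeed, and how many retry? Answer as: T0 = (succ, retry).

   1) LOAD T0:  M=1  r_T0=1
   2) CAS  T0:  M=2  r_T0=1 ✓
   3) LOAD T1:  M=2  r_T1=2
   4) LOAD T0:  M=2  r_T0=2
   5) CAS  T1:  M=3  r_T1=2 ✓
   6) CAS  T0:  M=3  r_T0=2 ✗
   7) LOAD T1:  M=3  r_T1=3
   8) LOAD T0:  M=3  r_T0=3
   9) CAS  T1:  M=4  r_T1=3 ✓
  10) LOAD T1:  M=4  r_T1=4
  11) CAS  T1:  M=5  r_T1=4 ✓
  12) LOAD T1:  M=5  r_T1=5
  13) CAS  T0:  M=5  r_T0=3 ✗
  14) CAS  T1:  M=6  r_T1=5 ✓
  15) LOAD T1:  M=6  r_T1=6
  16) CAS  T1:  M=7  r_T1=6 ✓

T0 = (1, 2)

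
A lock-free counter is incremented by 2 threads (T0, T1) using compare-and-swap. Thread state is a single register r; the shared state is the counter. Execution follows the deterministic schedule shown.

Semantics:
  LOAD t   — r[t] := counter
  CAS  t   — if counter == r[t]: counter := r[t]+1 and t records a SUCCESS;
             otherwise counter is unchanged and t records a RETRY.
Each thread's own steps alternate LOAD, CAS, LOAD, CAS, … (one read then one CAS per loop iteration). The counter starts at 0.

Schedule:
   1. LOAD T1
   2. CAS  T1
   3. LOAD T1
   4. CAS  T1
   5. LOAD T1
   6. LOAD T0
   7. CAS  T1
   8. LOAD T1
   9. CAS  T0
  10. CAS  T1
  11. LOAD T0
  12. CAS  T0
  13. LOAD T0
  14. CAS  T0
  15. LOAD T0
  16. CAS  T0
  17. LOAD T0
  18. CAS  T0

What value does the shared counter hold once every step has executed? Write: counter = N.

counter = 8

step 1: T1 LOAD ⇒ load; ctr=0 reg=0
step 2: T1 CAS ⇒ ok; ctr=1 reg=0
step 3: T1 LOAD ⇒ load; ctr=1 reg=1
step 4: T1 CAS ⇒ ok; ctr=2 reg=1
step 5: T1 LOAD ⇒ load; ctr=2 reg=2
step 6: T0 LOAD ⇒ load; ctr=2 reg=2
step 7: T1 CAS ⇒ ok; ctr=3 reg=2
step 8: T1 LOAD ⇒ load; ctr=3 reg=3
step 9: T0 CAS ⇒ retry; ctr=3 reg=2
step 10: T1 CAS ⇒ ok; ctr=4 reg=3
step 11: T0 LOAD ⇒ load; ctr=4 reg=4
step 12: T0 CAS ⇒ ok; ctr=5 reg=4
step 13: T0 LOAD ⇒ load; ctr=5 reg=5
step 14: T0 CAS ⇒ ok; ctr=6 reg=5
step 15: T0 LOAD ⇒ load; ctr=6 reg=6
step 16: T0 CAS ⇒ ok; ctr=7 reg=6
step 17: T0 LOAD ⇒ load; ctr=7 reg=7
step 18: T0 CAS ⇒ ok; ctr=8 reg=7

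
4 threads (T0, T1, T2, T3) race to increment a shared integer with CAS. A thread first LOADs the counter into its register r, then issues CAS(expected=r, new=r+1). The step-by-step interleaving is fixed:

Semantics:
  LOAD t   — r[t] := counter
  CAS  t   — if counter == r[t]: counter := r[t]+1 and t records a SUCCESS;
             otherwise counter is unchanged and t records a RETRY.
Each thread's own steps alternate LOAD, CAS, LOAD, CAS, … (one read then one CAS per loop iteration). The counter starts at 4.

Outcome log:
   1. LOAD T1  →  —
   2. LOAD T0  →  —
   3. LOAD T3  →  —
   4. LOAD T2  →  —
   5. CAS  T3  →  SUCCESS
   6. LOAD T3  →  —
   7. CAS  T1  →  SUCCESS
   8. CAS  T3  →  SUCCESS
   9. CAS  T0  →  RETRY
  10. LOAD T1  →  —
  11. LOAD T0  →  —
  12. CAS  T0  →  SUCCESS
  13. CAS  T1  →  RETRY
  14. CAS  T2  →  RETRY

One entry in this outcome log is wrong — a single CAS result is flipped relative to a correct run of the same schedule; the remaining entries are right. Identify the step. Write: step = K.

Re-executing:
[1] T1.load  rd  (counter 4, T1.r 4)
[2] T0.load  rd  (counter 4, T0.r 4)
[3] T3.load  rd  (counter 4, T3.r 4)
[4] T2.load  rd  (counter 4, T2.r 4)
[5] T3.cas  hit  (counter 5, T3.r 4)
[6] T3.load  rd  (counter 5, T3.r 5)
[7] T1.cas  miss  (counter 5, T1.r 4)
[8] T3.cas  hit  (counter 6, T3.r 5)
[9] T0.cas  miss  (counter 6, T0.r 4)
[10] T1.load  rd  (counter 6, T1.r 6)
[11] T0.load  rd  (counter 6, T0.r 6)
[12] T0.cas  hit  (counter 7, T0.r 6)
[13] T1.cas  miss  (counter 7, T1.r 6)
[14] T2.cas  miss  (counter 7, T2.r 4)
Log disagrees first at step 7.

step = 7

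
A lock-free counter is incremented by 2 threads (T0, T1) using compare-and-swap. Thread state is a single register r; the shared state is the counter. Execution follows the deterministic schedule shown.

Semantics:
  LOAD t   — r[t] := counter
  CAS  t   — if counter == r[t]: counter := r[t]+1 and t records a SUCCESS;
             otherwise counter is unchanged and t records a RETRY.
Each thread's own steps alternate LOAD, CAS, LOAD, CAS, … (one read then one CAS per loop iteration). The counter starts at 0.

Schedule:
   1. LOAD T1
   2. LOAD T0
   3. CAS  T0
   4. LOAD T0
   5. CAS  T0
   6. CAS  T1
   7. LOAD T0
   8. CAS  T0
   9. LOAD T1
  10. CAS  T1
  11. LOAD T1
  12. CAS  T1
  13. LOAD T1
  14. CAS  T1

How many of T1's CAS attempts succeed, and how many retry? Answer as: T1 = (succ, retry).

[1] T1.load  rd  (counter 0, T1.r 0)
[2] T0.load  rd  (counter 0, T0.r 0)
[3] T0.cas  hit  (counter 1, T0.r 0)
[4] T0.load  rd  (counter 1, T0.r 1)
[5] T0.cas  hit  (counter 2, T0.r 1)
[6] T1.cas  miss  (counter 2, T1.r 0)
[7] T0.load  rd  (counter 2, T0.r 2)
[8] T0.cas  hit  (counter 3, T0.r 2)
[9] T1.load  rd  (counter 3, T1.r 3)
[10] T1.cas  hit  (counter 4, T1.r 3)
[11] T1.load  rd  (counter 4, T1.r 4)
[12] T1.cas  hit  (counter 5, T1.r 4)
[13] T1.load  rd  (counter 5, T1.r 5)
[14] T1.cas  hit  (counter 6, T1.r 5)

T1 = (3, 1)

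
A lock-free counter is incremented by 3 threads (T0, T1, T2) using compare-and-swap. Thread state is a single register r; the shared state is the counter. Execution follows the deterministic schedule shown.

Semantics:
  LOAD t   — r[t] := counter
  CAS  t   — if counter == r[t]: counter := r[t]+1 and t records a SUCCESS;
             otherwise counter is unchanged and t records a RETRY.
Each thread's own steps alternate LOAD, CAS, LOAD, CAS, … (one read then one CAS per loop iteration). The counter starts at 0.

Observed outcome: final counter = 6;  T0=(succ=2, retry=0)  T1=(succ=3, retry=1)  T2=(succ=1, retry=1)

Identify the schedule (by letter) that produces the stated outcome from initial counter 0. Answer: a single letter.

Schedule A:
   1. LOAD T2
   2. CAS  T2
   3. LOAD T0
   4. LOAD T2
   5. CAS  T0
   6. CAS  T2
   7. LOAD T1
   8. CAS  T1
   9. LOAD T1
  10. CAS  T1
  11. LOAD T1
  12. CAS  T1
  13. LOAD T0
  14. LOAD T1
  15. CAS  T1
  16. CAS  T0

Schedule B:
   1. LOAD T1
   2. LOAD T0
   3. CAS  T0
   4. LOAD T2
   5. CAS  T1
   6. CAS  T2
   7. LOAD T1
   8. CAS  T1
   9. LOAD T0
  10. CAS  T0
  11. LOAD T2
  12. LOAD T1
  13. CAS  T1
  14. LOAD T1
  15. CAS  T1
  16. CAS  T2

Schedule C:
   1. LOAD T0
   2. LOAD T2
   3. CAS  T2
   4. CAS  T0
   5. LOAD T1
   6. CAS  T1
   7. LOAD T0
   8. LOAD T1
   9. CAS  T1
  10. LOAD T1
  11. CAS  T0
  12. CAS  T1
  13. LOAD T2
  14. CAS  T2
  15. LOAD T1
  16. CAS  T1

Run B:
#1 T1 reads 0
#2 T0 reads 0
#3 T0 CAS(0→1) writes; counter now 1
#4 T2 reads 1
#5 T1 CAS(0→1) fails; counter now 1
#6 T2 CAS(1→2) writes; counter now 2
#7 T1 reads 2
#8 T1 CAS(2→3) writes; counter now 3
#9 T0 reads 3
#10 T0 CAS(3→4) writes; counter now 4
#11 T2 reads 4
#12 T1 reads 4
#13 T1 CAS(4→5) writes; counter now 5
#14 T1 reads 5
#15 T1 CAS(5→6) writes; counter now 6
#16 T2 CAS(4→5) fails; counter now 6

B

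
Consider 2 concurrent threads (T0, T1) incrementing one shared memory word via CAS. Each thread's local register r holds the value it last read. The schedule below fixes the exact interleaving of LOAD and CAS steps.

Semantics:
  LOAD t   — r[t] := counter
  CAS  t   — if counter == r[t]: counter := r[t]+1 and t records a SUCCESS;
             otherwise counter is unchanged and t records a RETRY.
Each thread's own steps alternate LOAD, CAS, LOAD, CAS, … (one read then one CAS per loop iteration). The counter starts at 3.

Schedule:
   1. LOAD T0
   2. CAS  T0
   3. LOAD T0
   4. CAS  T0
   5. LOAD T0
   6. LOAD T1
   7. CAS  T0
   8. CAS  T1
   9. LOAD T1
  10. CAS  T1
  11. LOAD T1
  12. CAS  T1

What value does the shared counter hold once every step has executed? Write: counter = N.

counter = 8

step 1: T0 LOAD ⇒ load; ctr=3 reg=3
step 2: T0 CAS ⇒ ok; ctr=4 reg=3
step 3: T0 LOAD ⇒ load; ctr=4 reg=4
step 4: T0 CAS ⇒ ok; ctr=5 reg=4
step 5: T0 LOAD ⇒ load; ctr=5 reg=5
step 6: T1 LOAD ⇒ load; ctr=5 reg=5
step 7: T0 CAS ⇒ ok; ctr=6 reg=5
step 8: T1 CAS ⇒ retry; ctr=6 reg=5
step 9: T1 LOAD ⇒ load; ctr=6 reg=6
step 10: T1 CAS ⇒ ok; ctr=7 reg=6
step 11: T1 LOAD ⇒ load; ctr=7 reg=7
step 12: T1 CAS ⇒ ok; ctr=8 reg=7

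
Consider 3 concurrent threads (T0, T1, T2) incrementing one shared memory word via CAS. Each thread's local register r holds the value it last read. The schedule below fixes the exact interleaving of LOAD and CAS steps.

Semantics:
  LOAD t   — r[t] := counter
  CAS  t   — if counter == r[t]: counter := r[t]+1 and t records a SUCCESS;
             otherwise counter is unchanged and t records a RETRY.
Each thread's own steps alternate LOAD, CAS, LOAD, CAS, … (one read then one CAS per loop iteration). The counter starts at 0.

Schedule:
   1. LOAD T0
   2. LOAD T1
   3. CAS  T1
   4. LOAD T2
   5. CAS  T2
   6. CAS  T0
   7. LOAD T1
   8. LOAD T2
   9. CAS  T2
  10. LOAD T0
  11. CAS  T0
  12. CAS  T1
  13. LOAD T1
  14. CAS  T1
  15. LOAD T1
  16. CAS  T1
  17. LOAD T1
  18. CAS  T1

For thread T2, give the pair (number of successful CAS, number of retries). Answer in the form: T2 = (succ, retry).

T2 = (2, 0)

   1) LOAD T0:  M=0  r_T0=0
   2) LOAD T1:  M=0  r_T1=0
   3) CAS  T1:  M=1  r_T1=0 ✓
   4) LOAD T2:  M=1  r_T2=1
   5) CAS  T2:  M=2  r_T2=1 ✓
   6) CAS  T0:  M=2  r_T0=0 ✗
   7) LOAD T1:  M=2  r_T1=2
   8) LOAD T2:  M=2  r_T2=2
   9) CAS  T2:  M=3  r_T2=2 ✓
  10) LOAD T0:  M=3  r_T0=3
  11) CAS  T0:  M=4  r_T0=3 ✓
  12) CAS  T1:  M=4  r_T1=2 ✗
  13) LOAD T1:  M=4  r_T1=4
  14) CAS  T1:  M=5  r_T1=4 ✓
  15) LOAD T1:  M=5  r_T1=5
  16) CAS  T1:  M=6  r_T1=5 ✓
  17) LOAD T1:  M=6  r_T1=6
  18) CAS  T1:  M=7  r_T1=6 ✓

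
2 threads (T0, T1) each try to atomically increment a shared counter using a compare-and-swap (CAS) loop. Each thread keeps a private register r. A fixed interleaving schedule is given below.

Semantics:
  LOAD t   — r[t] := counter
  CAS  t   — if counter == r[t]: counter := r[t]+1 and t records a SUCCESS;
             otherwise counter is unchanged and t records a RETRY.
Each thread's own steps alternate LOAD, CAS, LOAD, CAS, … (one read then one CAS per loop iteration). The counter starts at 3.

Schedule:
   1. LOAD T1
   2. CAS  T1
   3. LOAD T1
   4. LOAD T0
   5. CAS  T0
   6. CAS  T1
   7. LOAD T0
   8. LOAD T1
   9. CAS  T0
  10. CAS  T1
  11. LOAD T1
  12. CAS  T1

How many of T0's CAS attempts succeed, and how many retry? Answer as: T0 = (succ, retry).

1. LOAD T1 → mem=3 r[T1]=3 [LOAD]
2. CAS T1 → mem=4 r[T1]=3 [OK]
3. LOAD T1 → mem=4 r[T1]=4 [LOAD]
4. LOAD T0 → mem=4 r[T0]=4 [LOAD]
5. CAS T0 → mem=5 r[T0]=4 [OK]
6. CAS T1 → mem=5 r[T1]=4 [RETRY]
7. LOAD T0 → mem=5 r[T0]=5 [LOAD]
8. LOAD T1 → mem=5 r[T1]=5 [LOAD]
9. CAS T0 → mem=6 r[T0]=5 [OK]
10. CAS T1 → mem=6 r[T1]=5 [RETRY]
11. LOAD T1 → mem=6 r[T1]=6 [LOAD]
12. CAS T1 → mem=7 r[T1]=6 [OK]

T0 = (2, 0)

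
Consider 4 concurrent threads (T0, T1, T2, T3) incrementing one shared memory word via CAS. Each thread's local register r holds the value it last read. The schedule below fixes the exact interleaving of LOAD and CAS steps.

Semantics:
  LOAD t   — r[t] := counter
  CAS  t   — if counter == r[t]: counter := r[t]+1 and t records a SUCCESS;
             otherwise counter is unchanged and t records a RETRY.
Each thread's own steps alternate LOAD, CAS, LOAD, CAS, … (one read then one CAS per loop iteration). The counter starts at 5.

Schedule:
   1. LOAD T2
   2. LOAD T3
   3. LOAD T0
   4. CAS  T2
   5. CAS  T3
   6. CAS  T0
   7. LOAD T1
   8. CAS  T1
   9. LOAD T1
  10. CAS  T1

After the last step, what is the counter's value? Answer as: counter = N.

#1 T2 reads 5
#2 T3 reads 5
#3 T0 reads 5
#4 T2 CAS(5→6) writes; counter now 6
#5 T3 CAS(5→6) fails; counter now 6
#6 T0 CAS(5→6) fails; counter now 6
#7 T1 reads 6
#8 T1 CAS(6→7) writes; counter now 7
#9 T1 reads 7
#10 T1 CAS(7→8) writes; counter now 8

counter = 8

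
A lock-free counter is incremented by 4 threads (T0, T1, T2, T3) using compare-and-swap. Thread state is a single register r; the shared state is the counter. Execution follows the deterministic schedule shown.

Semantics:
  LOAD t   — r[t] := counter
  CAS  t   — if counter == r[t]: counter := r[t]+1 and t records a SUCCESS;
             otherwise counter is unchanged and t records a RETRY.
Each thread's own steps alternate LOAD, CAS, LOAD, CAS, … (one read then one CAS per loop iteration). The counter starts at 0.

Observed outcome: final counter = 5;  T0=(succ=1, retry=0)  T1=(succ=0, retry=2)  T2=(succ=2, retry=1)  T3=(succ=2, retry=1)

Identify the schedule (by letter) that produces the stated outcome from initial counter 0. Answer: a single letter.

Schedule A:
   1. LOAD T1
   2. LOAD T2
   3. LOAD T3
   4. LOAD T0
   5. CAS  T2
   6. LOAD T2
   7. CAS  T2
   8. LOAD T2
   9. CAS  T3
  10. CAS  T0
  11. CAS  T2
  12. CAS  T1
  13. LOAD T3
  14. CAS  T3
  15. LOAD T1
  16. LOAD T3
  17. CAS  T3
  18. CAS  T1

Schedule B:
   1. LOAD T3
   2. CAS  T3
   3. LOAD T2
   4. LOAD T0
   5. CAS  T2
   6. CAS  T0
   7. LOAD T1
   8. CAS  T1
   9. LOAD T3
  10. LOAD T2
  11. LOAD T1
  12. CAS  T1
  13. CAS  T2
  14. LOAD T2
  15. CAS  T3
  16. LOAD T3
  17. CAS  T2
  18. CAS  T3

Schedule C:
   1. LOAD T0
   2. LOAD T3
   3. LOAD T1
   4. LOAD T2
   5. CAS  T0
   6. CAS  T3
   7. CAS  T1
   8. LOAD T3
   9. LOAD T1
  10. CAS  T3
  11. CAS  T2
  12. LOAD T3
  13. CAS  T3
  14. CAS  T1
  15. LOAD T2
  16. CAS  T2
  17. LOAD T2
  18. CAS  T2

Simulating candidate C:
[1] T0.load  rd  (counter 0, T0.r 0)
[2] T3.load  rd  (counter 0, T3.r 0)
[3] T1.load  rd  (counter 0, T1.r 0)
[4] T2.load  rd  (counter 0, T2.r 0)
[5] T0.cas  hit  (counter 1, T0.r 0)
[6] T3.cas  miss  (counter 1, T3.r 0)
[7] T1.cas  miss  (counter 1, T1.r 0)
[8] T3.load  rd  (counter 1, T3.r 1)
[9] T1.load  rd  (counter 1, T1.r 1)
[10] T3.cas  hit  (counter 2, T3.r 1)
[11] T2.cas  miss  (counter 2, T2.r 0)
[12] T3.load  rd  (counter 2, T3.r 2)
[13] T3.cas  hit  (counter 3, T3.r 2)
[14] T1.cas  miss  (counter 3, T1.r 1)
[15] T2.load  rd  (counter 3, T2.r 3)
[16] T2.cas  hit  (counter 4, T2.r 3)
[17] T2.load  rd  (counter 4, T2.r 4)
[18] T2.cas  hit  (counter 5, T2.r 4)

C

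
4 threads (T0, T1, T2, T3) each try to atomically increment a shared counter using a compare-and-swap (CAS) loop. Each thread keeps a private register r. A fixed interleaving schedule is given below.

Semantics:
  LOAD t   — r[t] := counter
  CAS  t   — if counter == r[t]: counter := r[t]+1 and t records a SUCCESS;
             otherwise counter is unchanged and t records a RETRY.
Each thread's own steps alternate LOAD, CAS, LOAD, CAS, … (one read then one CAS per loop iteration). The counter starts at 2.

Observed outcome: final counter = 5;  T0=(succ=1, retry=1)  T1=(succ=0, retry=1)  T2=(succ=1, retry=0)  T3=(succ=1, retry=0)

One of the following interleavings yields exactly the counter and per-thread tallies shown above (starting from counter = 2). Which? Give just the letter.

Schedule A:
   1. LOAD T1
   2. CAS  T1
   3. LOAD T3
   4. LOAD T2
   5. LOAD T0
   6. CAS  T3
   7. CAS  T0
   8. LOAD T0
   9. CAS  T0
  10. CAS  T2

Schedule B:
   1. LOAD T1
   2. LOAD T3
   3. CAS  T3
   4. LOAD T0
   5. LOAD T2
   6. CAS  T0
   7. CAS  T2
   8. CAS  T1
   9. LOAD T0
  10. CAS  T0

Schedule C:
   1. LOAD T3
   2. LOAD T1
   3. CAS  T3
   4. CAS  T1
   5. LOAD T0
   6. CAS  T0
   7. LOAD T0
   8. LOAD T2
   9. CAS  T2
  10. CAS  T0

C

Run C:
step 1: T3 LOAD ⇒ load; ctr=2 reg=2
step 2: T1 LOAD ⇒ load; ctr=2 reg=2
step 3: T3 CAS ⇒ ok; ctr=3 reg=2
step 4: T1 CAS ⇒ retry; ctr=3 reg=2
step 5: T0 LOAD ⇒ load; ctr=3 reg=3
step 6: T0 CAS ⇒ ok; ctr=4 reg=3
step 7: T0 LOAD ⇒ load; ctr=4 reg=4
step 8: T2 LOAD ⇒ load; ctr=4 reg=4
step 9: T2 CAS ⇒ ok; ctr=5 reg=4
step 10: T0 CAS ⇒ retry; ctr=5 reg=4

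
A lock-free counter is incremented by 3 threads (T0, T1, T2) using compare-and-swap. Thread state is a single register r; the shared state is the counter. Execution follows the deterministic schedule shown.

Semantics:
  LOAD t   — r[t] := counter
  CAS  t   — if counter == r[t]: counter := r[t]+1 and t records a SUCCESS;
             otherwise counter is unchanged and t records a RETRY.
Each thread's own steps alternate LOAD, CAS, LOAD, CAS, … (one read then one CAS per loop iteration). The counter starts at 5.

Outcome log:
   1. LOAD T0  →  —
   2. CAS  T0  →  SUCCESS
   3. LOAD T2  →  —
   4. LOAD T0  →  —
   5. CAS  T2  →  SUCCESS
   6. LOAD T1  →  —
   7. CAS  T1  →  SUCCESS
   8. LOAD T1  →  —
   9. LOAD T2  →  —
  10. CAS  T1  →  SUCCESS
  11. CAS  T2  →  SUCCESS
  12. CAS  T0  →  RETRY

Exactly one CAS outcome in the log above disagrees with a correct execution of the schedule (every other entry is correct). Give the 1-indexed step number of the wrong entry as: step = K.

Re-executing:
[1] T0.load  rd  (counter 5, T0.r 5)
[2] T0.cas  hit  (counter 6, T0.r 5)
[3] T2.load  rd  (counter 6, T2.r 6)
[4] T0.load  rd  (counter 6, T0.r 6)
[5] T2.cas  hit  (counter 7, T2.r 6)
[6] T1.load  rd  (counter 7, T1.r 7)
[7] T1.cas  hit  (counter 8, T1.r 7)
[8] T1.load  rd  (counter 8, T1.r 8)
[9] T2.load  rd  (counter 8, T2.r 8)
[10] T1.cas  hit  (counter 9, T1.r 8)
[11] T2.cas  miss  (counter 9, T2.r 8)
[12] T0.cas  miss  (counter 9, T0.r 6)
Flip is step 11.

step = 11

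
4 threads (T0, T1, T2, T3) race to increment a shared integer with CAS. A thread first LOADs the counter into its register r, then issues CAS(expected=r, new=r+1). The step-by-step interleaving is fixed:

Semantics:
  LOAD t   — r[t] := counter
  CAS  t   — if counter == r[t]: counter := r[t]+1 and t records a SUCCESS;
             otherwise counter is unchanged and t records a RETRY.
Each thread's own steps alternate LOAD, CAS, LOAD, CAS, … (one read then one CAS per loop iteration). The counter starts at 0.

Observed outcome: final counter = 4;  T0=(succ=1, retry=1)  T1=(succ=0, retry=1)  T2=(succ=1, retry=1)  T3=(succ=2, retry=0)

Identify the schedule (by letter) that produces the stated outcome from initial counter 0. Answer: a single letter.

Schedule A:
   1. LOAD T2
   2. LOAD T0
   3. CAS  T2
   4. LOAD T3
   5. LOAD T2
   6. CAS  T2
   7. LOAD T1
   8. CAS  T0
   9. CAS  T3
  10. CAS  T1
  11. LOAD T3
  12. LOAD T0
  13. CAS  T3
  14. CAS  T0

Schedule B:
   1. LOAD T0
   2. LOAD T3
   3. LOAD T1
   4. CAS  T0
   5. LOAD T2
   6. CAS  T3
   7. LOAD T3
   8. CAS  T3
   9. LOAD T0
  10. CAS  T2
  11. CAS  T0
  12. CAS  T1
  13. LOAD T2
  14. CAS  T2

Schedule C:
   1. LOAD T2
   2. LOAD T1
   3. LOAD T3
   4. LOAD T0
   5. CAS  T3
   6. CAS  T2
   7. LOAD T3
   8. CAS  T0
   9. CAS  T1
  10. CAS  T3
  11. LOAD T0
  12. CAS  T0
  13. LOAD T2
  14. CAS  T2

C

Simulating candidate C:
[1] T2.load  rd  (counter 0, T2.r 0)
[2] T1.load  rd  (counter 0, T1.r 0)
[3] T3.load  rd  (counter 0, T3.r 0)
[4] T0.load  rd  (counter 0, T0.r 0)
[5] T3.cas  hit  (counter 1, T3.r 0)
[6] T2.cas  miss  (counter 1, T2.r 0)
[7] T3.load  rd  (counter 1, T3.r 1)
[8] T0.cas  miss  (counter 1, T0.r 0)
[9] T1.cas  miss  (counter 1, T1.r 0)
[10] T3.cas  hit  (counter 2, T3.r 1)
[11] T0.load  rd  (counter 2, T0.r 2)
[12] T0.cas  hit  (counter 3, T0.r 2)
[13] T2.load  rd  (counter 3, T2.r 3)
[14] T2.cas  hit  (counter 4, T2.r 3)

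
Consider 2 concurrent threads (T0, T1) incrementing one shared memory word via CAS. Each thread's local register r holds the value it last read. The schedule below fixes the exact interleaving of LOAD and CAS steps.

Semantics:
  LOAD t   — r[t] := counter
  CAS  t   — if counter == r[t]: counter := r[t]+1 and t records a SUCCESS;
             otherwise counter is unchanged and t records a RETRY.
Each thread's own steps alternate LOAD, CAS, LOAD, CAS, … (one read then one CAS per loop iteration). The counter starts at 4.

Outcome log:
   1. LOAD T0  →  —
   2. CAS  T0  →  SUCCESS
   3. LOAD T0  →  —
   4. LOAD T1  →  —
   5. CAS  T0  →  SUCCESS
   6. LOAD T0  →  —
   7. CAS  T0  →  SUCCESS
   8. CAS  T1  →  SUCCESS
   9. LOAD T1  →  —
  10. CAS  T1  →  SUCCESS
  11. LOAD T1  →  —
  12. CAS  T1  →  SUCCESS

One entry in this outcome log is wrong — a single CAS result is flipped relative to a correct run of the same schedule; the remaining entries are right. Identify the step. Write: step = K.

step = 8

Correct run:
   1) LOAD T0:  M=4  r_T0=4
   2) CAS  T0:  M=5  r_T0=4 ✓
   3) LOAD T0:  M=5  r_T0=5
   4) LOAD T1:  M=5  r_T1=5
   5) CAS  T0:  M=6  r_T0=5 ✓
   6) LOAD T0:  M=6  r_T0=6
   7) CAS  T0:  M=7  r_T0=6 ✓
   8) CAS  T1:  M=7  r_T1=5 ✗
   9) LOAD T1:  M=7  r_T1=7
  10) CAS  T1:  M=8  r_T1=7 ✓
  11) LOAD T1:  M=8  r_T1=8
  12) CAS  T1:  M=9  r_T1=8 ✓
Mismatch at 8.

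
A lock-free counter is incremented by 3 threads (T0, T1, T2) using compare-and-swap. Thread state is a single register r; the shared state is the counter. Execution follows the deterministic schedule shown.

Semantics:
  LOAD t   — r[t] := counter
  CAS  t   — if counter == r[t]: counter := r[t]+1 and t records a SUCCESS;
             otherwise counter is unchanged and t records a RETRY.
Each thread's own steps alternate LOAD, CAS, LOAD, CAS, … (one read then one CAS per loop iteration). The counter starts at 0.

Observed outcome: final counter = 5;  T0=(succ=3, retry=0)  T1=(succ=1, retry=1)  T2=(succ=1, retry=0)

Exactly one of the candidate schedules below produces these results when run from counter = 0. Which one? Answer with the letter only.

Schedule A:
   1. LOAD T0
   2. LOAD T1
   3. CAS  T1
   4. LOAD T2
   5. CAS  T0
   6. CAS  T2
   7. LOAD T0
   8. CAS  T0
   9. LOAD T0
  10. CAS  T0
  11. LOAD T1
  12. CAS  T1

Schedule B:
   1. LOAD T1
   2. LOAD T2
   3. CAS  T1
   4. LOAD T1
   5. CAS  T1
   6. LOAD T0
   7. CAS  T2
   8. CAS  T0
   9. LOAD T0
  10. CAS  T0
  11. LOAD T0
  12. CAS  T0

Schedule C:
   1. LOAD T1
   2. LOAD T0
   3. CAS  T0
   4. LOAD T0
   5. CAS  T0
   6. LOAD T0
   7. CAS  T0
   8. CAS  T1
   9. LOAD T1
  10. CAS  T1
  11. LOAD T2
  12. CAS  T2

Run C:
[1] T1.load  rd  (counter 0, T1.r 0)
[2] T0.load  rd  (counter 0, T0.r 0)
[3] T0.cas  hit  (counter 1, T0.r 0)
[4] T0.load  rd  (counter 1, T0.r 1)
[5] T0.cas  hit  (counter 2, T0.r 1)
[6] T0.load  rd  (counter 2, T0.r 2)
[7] T0.cas  hit  (counter 3, T0.r 2)
[8] T1.cas  miss  (counter 3, T1.r 0)
[9] T1.load  rd  (counter 3, T1.r 3)
[10] T1.cas  hit  (counter 4, T1.r 3)
[11] T2.load  rd  (counter 4, T2.r 4)
[12] T2.cas  hit  (counter 5, T2.r 4)

C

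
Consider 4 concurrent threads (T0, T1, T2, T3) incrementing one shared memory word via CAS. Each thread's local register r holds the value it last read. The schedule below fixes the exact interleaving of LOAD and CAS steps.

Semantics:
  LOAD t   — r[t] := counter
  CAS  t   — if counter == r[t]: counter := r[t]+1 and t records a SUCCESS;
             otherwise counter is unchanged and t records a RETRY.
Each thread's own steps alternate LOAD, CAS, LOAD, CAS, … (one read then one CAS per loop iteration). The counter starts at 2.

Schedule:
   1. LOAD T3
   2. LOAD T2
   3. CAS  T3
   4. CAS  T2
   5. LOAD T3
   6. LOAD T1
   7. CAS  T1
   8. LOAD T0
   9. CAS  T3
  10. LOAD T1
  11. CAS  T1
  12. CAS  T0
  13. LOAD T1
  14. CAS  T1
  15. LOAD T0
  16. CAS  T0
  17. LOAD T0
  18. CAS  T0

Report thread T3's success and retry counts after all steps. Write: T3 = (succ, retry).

T3 = (1, 1)

1. LOAD T3 → mem=2 r[T3]=2 [LOAD]
2. LOAD T2 → mem=2 r[T2]=2 [LOAD]
3. CAS T3 → mem=3 r[T3]=2 [OK]
4. CAS T2 → mem=3 r[T2]=2 [RETRY]
5. LOAD T3 → mem=3 r[T3]=3 [LOAD]
6. LOAD T1 → mem=3 r[T1]=3 [LOAD]
7. CAS T1 → mem=4 r[T1]=3 [OK]
8. LOAD T0 → mem=4 r[T0]=4 [LOAD]
9. CAS T3 → mem=4 r[T3]=3 [RETRY]
10. LOAD T1 → mem=4 r[T1]=4 [LOAD]
11. CAS T1 → mem=5 r[T1]=4 [OK]
12. CAS T0 → mem=5 r[T0]=4 [RETRY]
13. LOAD T1 → mem=5 r[T1]=5 [LOAD]
14. CAS T1 → mem=6 r[T1]=5 [OK]
15. LOAD T0 → mem=6 r[T0]=6 [LOAD]
16. CAS T0 → mem=7 r[T0]=6 [OK]
17. LOAD T0 → mem=7 r[T0]=7 [LOAD]
18. CAS T0 → mem=8 r[T0]=7 [OK]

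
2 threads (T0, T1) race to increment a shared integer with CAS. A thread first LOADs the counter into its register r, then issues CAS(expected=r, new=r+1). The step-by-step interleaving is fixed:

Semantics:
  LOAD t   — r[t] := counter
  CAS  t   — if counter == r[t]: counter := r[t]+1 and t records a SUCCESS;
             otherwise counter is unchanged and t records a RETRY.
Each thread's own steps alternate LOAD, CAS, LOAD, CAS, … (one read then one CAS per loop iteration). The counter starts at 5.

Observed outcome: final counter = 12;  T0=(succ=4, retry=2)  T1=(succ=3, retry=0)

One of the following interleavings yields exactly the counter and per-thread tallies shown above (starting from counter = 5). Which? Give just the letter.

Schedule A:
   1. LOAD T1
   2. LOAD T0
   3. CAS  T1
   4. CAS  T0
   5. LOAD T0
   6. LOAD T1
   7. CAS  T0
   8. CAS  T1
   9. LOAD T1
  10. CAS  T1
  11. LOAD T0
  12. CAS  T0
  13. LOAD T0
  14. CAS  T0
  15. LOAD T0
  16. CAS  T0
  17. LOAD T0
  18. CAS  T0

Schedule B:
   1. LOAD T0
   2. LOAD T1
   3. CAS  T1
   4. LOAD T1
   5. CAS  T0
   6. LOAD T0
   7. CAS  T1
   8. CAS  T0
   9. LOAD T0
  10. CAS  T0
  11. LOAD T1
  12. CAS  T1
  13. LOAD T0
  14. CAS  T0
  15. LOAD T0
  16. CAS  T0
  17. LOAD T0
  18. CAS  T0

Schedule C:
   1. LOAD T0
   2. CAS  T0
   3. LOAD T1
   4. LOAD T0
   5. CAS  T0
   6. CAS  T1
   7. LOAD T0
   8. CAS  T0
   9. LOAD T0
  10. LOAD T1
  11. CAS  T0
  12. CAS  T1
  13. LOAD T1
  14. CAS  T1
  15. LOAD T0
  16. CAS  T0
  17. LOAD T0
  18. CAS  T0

B

Simulating candidate B:
   1) LOAD T0:  M=5  r_T0=5
   2) LOAD T1:  M=5  r_T1=5
   3) CAS  T1:  M=6  r_T1=5 ✓
   4) LOAD T1:  M=6  r_T1=6
   5) CAS  T0:  M=6  r_T0=5 ✗
   6) LOAD T0:  M=6  r_T0=6
   7) CAS  T1:  M=7  r_T1=6 ✓
   8) CAS  T0:  M=7  r_T0=6 ✗
   9) LOAD T0:  M=7  r_T0=7
  10) CAS  T0:  M=8  r_T0=7 ✓
  11) LOAD T1:  M=8  r_T1=8
  12) CAS  T1:  M=9  r_T1=8 ✓
  13) LOAD T0:  M=9  r_T0=9
  14) CAS  T0:  M=10  r_T0=9 ✓
  15) LOAD T0:  M=10  r_T0=10
  16) CAS  T0:  M=11  r_T0=10 ✓
  17) LOAD T0:  M=11  r_T0=11
  18) CAS  T0:  M=12  r_T0=11 ✓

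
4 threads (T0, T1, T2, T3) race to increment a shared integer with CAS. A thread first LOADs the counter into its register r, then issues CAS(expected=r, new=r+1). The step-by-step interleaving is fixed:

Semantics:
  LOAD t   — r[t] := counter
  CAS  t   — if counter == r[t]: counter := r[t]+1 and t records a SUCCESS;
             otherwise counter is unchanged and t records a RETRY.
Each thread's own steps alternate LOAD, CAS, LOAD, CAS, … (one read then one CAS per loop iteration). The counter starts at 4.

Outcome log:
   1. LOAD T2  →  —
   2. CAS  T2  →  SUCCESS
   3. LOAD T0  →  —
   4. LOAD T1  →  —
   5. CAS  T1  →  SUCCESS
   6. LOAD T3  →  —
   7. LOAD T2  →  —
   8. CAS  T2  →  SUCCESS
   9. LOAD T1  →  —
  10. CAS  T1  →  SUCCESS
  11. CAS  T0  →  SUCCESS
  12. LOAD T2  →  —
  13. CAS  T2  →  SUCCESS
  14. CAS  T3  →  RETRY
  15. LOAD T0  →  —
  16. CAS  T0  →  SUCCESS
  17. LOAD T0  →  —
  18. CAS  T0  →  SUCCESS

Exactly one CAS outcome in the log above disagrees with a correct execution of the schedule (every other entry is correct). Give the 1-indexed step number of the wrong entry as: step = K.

Re-executing:
1. LOAD T2 → mem=4 r[T2]=4 [LOAD]
2. CAS T2 → mem=5 r[T2]=4 [OK]
3. LOAD T0 → mem=5 r[T0]=5 [LOAD]
4. LOAD T1 → mem=5 r[T1]=5 [LOAD]
5. CAS T1 → mem=6 r[T1]=5 [OK]
6. LOAD T3 → mem=6 r[T3]=6 [LOAD]
7. LOAD T2 → mem=6 r[T2]=6 [LOAD]
8. CAS T2 → mem=7 r[T2]=6 [OK]
9. LOAD T1 → mem=7 r[T1]=7 [LOAD]
10. CAS T1 → mem=8 r[T1]=7 [OK]
11. CAS T0 → mem=8 r[T0]=5 [RETRY]
12. LOAD T2 → mem=8 r[T2]=8 [LOAD]
13. CAS T2 → mem=9 r[T2]=8 [OK]
14. CAS T3 → mem=9 r[T3]=6 [RETRY]
15. LOAD T0 → mem=9 r[T0]=9 [LOAD]
16. CAS T0 → mem=10 r[T0]=9 [OK]
17. LOAD T0 → mem=10 r[T0]=10 [LOAD]
18. CAS T0 → mem=11 r[T0]=10 [OK]
Log disagrees first at step 11.

step = 11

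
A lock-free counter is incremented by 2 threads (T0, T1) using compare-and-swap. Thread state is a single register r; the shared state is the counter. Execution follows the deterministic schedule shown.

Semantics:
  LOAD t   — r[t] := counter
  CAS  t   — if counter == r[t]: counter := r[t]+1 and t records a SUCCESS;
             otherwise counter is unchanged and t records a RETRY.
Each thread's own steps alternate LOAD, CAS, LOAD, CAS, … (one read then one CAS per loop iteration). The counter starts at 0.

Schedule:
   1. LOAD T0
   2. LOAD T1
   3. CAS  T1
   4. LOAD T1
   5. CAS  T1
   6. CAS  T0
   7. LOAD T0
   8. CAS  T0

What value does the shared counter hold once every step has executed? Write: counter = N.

#1 T0 reads 0
#2 T1 reads 0
#3 T1 CAS(0→1) writes; counter now 1
#4 T1 reads 1
#5 T1 CAS(1→2) writes; counter now 2
#6 T0 CAS(0→1) fails; counter now 2
#7 T0 reads 2
#8 T0 CAS(2→3) writes; counter now 3

counter = 3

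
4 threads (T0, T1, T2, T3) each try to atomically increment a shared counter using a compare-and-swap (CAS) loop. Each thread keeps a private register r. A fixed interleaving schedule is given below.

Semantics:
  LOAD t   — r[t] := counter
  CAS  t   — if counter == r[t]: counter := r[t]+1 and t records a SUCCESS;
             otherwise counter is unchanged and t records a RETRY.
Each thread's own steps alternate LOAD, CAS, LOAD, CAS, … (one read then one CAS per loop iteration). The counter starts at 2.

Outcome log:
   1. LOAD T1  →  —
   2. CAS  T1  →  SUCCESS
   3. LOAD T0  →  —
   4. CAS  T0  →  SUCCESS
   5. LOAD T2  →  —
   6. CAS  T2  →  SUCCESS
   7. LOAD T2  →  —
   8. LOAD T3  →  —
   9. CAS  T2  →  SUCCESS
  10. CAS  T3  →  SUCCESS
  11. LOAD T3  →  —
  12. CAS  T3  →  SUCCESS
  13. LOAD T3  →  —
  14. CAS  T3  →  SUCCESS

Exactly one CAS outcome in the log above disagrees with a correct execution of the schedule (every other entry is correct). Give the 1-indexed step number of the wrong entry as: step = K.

Reference trace:
#1 T1 reads 2
#2 T1 CAS(2→3) writes; counter now 3
#3 T0 reads 3
#4 T0 CAS(3→4) writes; counter now 4
#5 T2 reads 4
#6 T2 CAS(4→5) writes; counter now 5
#7 T2 reads 5
#8 T3 reads 5
#9 T2 CAS(5→6) writes; counter now 6
#10 T3 CAS(5→6) fails; counter now 6
#11 T3 reads 6
#12 T3 CAS(6→7) writes; counter now 7
#13 T3 reads 7
#14 T3 CAS(7→8) writes; counter now 8
Flip is step 10.

step = 10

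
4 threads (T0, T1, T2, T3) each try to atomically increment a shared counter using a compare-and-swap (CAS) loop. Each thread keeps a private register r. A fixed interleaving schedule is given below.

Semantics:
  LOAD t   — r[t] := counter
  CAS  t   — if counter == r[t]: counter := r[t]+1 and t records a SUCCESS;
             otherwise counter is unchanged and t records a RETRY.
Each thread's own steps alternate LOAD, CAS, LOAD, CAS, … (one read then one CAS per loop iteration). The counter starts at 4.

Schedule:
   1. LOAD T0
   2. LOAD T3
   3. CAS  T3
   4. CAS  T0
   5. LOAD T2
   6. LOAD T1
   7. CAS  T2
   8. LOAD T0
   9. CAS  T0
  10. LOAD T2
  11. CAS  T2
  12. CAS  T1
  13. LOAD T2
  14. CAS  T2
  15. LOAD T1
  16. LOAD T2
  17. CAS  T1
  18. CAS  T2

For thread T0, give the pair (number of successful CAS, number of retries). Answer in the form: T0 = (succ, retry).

T0 = (1, 1)

step 1: T0 LOAD ⇒ load; ctr=4 reg=4
step 2: T3 LOAD ⇒ load; ctr=4 reg=4
step 3: T3 CAS ⇒ ok; ctr=5 reg=4
step 4: T0 CAS ⇒ retry; ctr=5 reg=4
step 5: T2 LOAD ⇒ load; ctr=5 reg=5
step 6: T1 LOAD ⇒ load; ctr=5 reg=5
step 7: T2 CAS ⇒ ok; ctr=6 reg=5
step 8: T0 LOAD ⇒ load; ctr=6 reg=6
step 9: T0 CAS ⇒ ok; ctr=7 reg=6
step 10: T2 LOAD ⇒ load; ctr=7 reg=7
step 11: T2 CAS ⇒ ok; ctr=8 reg=7
step 12: T1 CAS ⇒ retry; ctr=8 reg=5
step 13: T2 LOAD ⇒ load; ctr=8 reg=8
step 14: T2 CAS ⇒ ok; ctr=9 reg=8
step 15: T1 LOAD ⇒ load; ctr=9 reg=9
step 16: T2 LOAD ⇒ load; ctr=9 reg=9
step 17: T1 CAS ⇒ ok; ctr=10 reg=9
step 18: T2 CAS ⇒ retry; ctr=10 reg=9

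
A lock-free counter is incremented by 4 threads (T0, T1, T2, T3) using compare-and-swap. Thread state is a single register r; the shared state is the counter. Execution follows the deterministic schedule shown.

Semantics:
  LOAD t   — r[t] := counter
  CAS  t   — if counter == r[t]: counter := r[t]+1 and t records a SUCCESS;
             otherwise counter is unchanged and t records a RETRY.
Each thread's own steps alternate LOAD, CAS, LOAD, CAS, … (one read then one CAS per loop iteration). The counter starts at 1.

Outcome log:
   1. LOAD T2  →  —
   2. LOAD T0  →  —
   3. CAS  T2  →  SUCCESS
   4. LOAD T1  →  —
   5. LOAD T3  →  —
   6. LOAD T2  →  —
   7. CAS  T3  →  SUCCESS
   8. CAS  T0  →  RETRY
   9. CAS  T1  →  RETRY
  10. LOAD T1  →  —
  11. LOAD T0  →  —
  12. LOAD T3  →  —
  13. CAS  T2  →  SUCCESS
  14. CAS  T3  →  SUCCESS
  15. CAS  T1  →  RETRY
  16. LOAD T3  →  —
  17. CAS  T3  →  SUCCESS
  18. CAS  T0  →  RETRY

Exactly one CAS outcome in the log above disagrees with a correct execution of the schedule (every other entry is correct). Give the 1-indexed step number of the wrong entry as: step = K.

step = 13

Re-executing:
   1) LOAD T2:  M=1  r_T2=1
   2) LOAD T0:  M=1  r_T0=1
   3) CAS  T2:  M=2  r_T2=1 ✓
   4) LOAD T1:  M=2  r_T1=2
   5) LOAD T3:  M=2  r_T3=2
   6) LOAD T2:  M=2  r_T2=2
   7) CAS  T3:  M=3  r_T3=2 ✓
   8) CAS  T0:  M=3  r_T0=1 ✗
   9) CAS  T1:  M=3  r_T1=2 ✗
  10) LOAD T1:  M=3  r_T1=3
  11) LOAD T0:  M=3  r_T0=3
  12) LOAD T3:  M=3  r_T3=3
  13) CAS  T2:  M=3  r_T2=2 ✗
  14) CAS  T3:  M=4  r_T3=3 ✓
  15) CAS  T1:  M=4  r_T1=3 ✗
  16) LOAD T3:  M=4  r_T3=4
  17) CAS  T3:  M=5  r_T3=4 ✓
  18) CAS  T0:  M=5  r_T0=3 ✗
Flip is step 13.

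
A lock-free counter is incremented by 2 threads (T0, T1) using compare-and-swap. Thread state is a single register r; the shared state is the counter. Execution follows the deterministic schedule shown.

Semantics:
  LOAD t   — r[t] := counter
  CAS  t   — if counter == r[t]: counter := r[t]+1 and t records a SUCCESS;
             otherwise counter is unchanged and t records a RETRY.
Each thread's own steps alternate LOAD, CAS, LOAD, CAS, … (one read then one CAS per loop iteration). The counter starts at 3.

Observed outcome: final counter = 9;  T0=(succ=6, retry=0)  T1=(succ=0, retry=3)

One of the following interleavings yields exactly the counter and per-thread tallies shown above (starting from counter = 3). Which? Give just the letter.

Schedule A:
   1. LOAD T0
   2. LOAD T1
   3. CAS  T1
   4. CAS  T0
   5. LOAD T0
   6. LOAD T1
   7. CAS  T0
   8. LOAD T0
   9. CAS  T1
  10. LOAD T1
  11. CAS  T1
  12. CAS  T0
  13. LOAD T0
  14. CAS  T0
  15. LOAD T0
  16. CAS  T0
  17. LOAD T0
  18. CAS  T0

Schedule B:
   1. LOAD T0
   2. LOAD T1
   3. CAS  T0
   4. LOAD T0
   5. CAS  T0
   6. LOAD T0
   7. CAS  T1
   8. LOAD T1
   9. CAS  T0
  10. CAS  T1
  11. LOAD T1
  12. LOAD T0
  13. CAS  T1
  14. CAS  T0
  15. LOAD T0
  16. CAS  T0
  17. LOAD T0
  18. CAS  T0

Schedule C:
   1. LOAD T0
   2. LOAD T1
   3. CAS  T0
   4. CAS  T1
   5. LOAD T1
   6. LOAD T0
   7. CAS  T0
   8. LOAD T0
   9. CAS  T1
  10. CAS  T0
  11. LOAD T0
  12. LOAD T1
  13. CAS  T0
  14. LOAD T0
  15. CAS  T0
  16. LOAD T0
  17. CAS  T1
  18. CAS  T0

C

Run C:
T0 LOAD — after: cnt=3, r=3 — load
T1 LOAD — after: cnt=3, r=3 — load
T0 CAS — after: cnt=4, r=3 — ok
T1 CAS — after: cnt=4, r=3 — retry
T1 LOAD — after: cnt=4, r=4 — load
T0 LOAD — after: cnt=4, r=4 — load
T0 CAS — after: cnt=5, r=4 — ok
T0 LOAD — after: cnt=5, r=5 — load
T1 CAS — after: cnt=5, r=4 — retry
T0 CAS — after: cnt=6, r=5 — ok
T0 LOAD — after: cnt=6, r=6 — load
T1 LOAD — after: cnt=6, r=6 — load
T0 CAS — after: cnt=7, r=6 — ok
T0 LOAD — after: cnt=7, r=7 — load
T0 CAS — after: cnt=8, r=7 — ok
T0 LOAD — after: cnt=8, r=8 — load
T1 CAS — after: cnt=8, r=6 — retry
T0 CAS — after: cnt=9, r=8 — ok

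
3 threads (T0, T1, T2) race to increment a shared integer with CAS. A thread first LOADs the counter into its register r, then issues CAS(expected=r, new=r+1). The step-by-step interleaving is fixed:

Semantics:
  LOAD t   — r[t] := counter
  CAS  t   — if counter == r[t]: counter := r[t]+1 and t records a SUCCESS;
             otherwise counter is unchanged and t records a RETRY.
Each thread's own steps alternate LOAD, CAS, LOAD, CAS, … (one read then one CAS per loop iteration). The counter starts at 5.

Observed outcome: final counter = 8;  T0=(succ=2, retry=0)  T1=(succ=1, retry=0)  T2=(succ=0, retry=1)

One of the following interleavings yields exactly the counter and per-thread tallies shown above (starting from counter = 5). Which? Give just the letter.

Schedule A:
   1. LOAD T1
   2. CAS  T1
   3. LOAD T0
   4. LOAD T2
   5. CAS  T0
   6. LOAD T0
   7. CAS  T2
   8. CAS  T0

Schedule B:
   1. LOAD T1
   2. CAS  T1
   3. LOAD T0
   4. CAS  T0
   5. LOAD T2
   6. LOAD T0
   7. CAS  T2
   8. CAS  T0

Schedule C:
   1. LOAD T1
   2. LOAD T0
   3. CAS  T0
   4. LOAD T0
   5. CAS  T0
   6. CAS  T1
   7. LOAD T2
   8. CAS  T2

A

Tracing schedule A:
[1] T1.load  rd  (counter 5, T1.r 5)
[2] T1.cas  hit  (counter 6, T1.r 5)
[3] T0.load  rd  (counter 6, T0.r 6)
[4] T2.load  rd  (counter 6, T2.r 6)
[5] T0.cas  hit  (counter 7, T0.r 6)
[6] T0.load  rd  (counter 7, T0.r 7)
[7] T2.cas  miss  (counter 7, T2.r 6)
[8] T0.cas  hit  (counter 8, T0.r 7)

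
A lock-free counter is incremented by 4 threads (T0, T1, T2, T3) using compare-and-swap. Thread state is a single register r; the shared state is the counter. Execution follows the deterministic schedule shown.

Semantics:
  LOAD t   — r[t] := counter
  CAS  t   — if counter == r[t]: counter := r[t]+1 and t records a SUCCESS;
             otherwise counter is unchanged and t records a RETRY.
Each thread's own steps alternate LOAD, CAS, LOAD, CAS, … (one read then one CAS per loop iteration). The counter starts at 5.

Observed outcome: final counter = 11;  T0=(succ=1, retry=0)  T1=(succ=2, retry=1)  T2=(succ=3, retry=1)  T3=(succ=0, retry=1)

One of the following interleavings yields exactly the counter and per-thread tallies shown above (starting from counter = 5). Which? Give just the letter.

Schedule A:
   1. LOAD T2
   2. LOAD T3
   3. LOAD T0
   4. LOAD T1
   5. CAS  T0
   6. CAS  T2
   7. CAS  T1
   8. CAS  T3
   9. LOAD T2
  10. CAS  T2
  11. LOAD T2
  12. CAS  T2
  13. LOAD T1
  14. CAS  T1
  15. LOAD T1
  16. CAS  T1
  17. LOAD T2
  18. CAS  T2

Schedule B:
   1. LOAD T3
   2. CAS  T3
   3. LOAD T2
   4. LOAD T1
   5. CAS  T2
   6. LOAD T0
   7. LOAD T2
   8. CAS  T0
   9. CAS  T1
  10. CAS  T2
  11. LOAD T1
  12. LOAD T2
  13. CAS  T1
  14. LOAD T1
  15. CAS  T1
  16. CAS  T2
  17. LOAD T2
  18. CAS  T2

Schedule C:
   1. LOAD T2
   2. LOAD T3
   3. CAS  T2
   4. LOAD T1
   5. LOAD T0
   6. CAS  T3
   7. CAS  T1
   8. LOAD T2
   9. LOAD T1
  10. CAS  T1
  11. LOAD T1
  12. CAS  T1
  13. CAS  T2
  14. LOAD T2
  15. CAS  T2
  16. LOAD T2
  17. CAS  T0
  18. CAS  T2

Tracing schedule A:
T2 LOAD — after: cnt=5, r=5 — load
T3 LOAD — after: cnt=5, r=5 — load
T0 LOAD — after: cnt=5, r=5 — load
T1 LOAD — after: cnt=5, r=5 — load
T0 CAS — after: cnt=6, r=5 — ok
T2 CAS — after: cnt=6, r=5 — retry
T1 CAS — after: cnt=6, r=5 — retry
T3 CAS — after: cnt=6, r=5 — retry
T2 LOAD — after: cnt=6, r=6 — load
T2 CAS — after: cnt=7, r=6 — ok
T2 LOAD — after: cnt=7, r=7 — load
T2 CAS — after: cnt=8, r=7 — ok
T1 LOAD — after: cnt=8, r=8 — load
T1 CAS — after: cnt=9, r=8 — ok
T1 LOAD — after: cnt=9, r=9 — load
T1 CAS — after: cnt=10, r=9 — ok
T2 LOAD — after: cnt=10, r=10 — load
T2 CAS — after: cnt=11, r=10 — ok

A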